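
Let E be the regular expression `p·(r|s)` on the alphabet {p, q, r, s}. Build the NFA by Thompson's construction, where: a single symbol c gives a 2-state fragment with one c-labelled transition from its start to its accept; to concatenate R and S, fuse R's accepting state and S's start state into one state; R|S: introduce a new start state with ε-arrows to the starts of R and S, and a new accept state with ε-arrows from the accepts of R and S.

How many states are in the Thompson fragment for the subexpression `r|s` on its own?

Fragment for `r|s`:
Each of the 2 symbol leaves contributes a 2-state fragment.
  r|s : 6 states

6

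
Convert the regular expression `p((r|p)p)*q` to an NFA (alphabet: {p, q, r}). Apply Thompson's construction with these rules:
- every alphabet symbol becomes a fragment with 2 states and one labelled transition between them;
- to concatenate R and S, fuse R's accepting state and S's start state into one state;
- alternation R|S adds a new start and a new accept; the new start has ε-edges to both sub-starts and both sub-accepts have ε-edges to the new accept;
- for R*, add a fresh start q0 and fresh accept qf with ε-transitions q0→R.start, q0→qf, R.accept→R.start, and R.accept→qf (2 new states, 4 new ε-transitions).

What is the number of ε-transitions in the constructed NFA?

Per subexpression:
Each of the 5 symbol leaves contributes 0 ε-transitions.
  r|p → 4 ε-transitions
  (r|p)p → 4 ε-transitions
  ((r|p)p)* → 8 ε-transitions
  p((r|p)p)*q → 8 ε-transitions

8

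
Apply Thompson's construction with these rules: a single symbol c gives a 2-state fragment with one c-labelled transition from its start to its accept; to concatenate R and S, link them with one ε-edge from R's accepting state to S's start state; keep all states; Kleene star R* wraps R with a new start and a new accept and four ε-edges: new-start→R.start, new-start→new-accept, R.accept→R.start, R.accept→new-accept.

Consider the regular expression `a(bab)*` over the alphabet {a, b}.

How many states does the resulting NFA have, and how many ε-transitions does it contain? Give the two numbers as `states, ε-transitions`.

10, 7

Recursing over subexpressions:
Each of the 4 symbol leaves contributes 2 states and 0 ε-transitions.
  bab → 6 states, 2 ε-transitions
  (bab)* → 8 states, 6 ε-transitions
  a(bab)* → 10 states, 7 ε-transitions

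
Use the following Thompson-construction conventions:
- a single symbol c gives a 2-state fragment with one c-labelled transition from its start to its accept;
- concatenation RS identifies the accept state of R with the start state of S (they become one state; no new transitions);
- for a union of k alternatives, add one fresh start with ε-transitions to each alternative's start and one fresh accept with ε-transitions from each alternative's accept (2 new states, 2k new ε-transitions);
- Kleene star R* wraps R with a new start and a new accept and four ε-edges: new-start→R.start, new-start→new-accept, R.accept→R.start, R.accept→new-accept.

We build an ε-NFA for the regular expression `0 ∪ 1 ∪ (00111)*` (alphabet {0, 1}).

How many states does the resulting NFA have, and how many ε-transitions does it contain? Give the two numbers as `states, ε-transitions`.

By structural recursion:
Each of the 7 symbol leaves contributes 2 states and 0 ε-transitions.
  00111 — 6 states, 0 ε-transitions
  (00111)* — 8 states, 4 ε-transitions
  0 ∪ 1 ∪ (00111)* — 14 states, 10 ε-transitions

14, 10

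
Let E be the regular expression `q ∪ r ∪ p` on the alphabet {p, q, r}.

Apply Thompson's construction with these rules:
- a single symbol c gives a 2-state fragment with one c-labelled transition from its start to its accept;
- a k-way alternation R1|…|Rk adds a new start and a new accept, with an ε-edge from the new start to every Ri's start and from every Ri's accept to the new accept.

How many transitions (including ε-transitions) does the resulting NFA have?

9

Bottom-up over the parse tree:
Each of the 3 symbol leaves contributes 1 transition (1 symbol, 0 ε).
  q ∪ r ∪ p = 9 transitions (3 symbol, 6 ε)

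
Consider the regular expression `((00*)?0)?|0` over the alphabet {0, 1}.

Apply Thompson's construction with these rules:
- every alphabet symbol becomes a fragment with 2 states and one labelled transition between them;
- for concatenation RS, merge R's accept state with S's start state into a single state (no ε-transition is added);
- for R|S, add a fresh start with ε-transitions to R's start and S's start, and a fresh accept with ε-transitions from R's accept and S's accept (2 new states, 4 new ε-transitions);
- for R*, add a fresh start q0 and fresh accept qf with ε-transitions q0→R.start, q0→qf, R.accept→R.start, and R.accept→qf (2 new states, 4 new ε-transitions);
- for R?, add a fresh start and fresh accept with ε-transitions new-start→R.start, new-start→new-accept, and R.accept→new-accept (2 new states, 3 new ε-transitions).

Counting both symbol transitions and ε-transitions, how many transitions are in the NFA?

18

Bottom-up over the parse tree:
Each of the 4 symbol leaves contributes 1 transition (1 symbol, 0 ε).
  0* → 5 transitions (1 symbol, 4 ε)
  00* → 6 transitions (2 symbol, 4 ε)
  (00*)? → 9 transitions (2 symbol, 7 ε)
  (00*)?0 → 10 transitions (3 symbol, 7 ε)
  ((00*)?0)? → 13 transitions (3 symbol, 10 ε)
  ((00*)?0)?|0 → 18 transitions (4 symbol, 14 ε)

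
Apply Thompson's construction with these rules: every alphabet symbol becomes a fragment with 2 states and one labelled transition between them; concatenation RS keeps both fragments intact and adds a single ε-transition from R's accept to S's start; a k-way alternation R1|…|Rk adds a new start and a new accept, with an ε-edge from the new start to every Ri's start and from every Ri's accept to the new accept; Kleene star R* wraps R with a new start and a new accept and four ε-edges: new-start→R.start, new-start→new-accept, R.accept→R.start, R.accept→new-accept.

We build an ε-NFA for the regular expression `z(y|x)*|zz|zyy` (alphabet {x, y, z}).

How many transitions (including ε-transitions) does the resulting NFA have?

Per subexpression:
Each of the 8 symbol leaves contributes 1 transition (1 symbol, 0 ε).
  y|x → 6 transitions (2 symbol, 4 ε)
  (y|x)* → 10 transitions (2 symbol, 8 ε)
  z(y|x)* → 12 transitions (3 symbol, 9 ε)
  zz → 3 transitions (2 symbol, 1 ε)
  zyy → 5 transitions (3 symbol, 2 ε)
  z(y|x)*|zz|zyy → 26 transitions (8 symbol, 18 ε)

26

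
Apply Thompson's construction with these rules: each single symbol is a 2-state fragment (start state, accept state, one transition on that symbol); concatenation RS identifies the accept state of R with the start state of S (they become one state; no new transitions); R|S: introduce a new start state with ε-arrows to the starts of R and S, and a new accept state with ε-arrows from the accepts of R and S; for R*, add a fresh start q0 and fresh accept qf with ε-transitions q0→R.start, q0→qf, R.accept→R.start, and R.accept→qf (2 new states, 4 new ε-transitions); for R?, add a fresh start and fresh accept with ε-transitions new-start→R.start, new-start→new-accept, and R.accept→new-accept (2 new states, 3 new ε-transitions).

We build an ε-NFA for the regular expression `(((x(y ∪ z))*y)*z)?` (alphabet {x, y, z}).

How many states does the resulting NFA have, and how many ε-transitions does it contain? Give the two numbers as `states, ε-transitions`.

Recursing over subexpressions:
Each of the 5 symbol leaves contributes 2 states and 0 ε-transitions.
  y ∪ z = 6 states, 4 ε-transitions
  x(y ∪ z) = 7 states, 4 ε-transitions
  (x(y ∪ z))* = 9 states, 8 ε-transitions
  (x(y ∪ z))*y = 10 states, 8 ε-transitions
  ((x(y ∪ z))*y)* = 12 states, 12 ε-transitions
  ((x(y ∪ z))*y)*z = 13 states, 12 ε-transitions
  (((x(y ∪ z))*y)*z)? = 15 states, 15 ε-transitions

15, 15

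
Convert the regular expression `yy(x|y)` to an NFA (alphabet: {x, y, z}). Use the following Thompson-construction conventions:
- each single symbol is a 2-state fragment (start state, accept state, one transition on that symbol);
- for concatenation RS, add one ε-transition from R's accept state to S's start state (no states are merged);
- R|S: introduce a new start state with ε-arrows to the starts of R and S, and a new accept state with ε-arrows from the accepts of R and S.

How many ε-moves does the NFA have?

Per subexpression:
Each of the 4 symbol leaves contributes 0 ε-transitions.
  x|y : 4 ε-transitions
  yy(x|y) : 6 ε-transitions

6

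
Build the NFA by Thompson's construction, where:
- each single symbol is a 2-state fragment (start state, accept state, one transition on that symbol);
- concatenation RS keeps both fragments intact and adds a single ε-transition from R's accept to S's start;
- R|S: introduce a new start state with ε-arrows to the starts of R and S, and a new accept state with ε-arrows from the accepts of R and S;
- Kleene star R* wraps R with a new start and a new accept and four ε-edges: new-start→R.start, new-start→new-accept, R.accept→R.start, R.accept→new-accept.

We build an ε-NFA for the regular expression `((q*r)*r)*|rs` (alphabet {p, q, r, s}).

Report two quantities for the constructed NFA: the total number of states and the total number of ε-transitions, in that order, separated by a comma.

Recursing over subexpressions:
Each of the 5 symbol leaves contributes 2 states and 0 ε-transitions.
  q* → 4 states, 4 ε-transitions
  q*r → 6 states, 5 ε-transitions
  (q*r)* → 8 states, 9 ε-transitions
  (q*r)*r → 10 states, 10 ε-transitions
  ((q*r)*r)* → 12 states, 14 ε-transitions
  rs → 4 states, 1 ε-transition
  ((q*r)*r)*|rs → 18 states, 19 ε-transitions

18, 19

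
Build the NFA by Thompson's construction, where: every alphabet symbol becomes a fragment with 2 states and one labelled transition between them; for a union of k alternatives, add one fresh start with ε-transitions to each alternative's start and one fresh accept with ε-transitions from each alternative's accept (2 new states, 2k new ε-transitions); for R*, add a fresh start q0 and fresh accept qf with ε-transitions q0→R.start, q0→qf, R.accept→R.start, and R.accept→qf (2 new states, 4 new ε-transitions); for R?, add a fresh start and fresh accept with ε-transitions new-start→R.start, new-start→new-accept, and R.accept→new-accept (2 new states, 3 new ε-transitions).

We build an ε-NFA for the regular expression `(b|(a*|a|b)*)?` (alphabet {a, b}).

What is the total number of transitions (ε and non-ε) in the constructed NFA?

Recursing over subexpressions:
Each of the 4 symbol leaves contributes 1 transition (1 symbol, 0 ε).
  a* : 5 transitions (1 symbol, 4 ε)
  a*|a|b : 13 transitions (3 symbol, 10 ε)
  (a*|a|b)* : 17 transitions (3 symbol, 14 ε)
  b|(a*|a|b)* : 22 transitions (4 symbol, 18 ε)
  (b|(a*|a|b)*)? : 25 transitions (4 symbol, 21 ε)

25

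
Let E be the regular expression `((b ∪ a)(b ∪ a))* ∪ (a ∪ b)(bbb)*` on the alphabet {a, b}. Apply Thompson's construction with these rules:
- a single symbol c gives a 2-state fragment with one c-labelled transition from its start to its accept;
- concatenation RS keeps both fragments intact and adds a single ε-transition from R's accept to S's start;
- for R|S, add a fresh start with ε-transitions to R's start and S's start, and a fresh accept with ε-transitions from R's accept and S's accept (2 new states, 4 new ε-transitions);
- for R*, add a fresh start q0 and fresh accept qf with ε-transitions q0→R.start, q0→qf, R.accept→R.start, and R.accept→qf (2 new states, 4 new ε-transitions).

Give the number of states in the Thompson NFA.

30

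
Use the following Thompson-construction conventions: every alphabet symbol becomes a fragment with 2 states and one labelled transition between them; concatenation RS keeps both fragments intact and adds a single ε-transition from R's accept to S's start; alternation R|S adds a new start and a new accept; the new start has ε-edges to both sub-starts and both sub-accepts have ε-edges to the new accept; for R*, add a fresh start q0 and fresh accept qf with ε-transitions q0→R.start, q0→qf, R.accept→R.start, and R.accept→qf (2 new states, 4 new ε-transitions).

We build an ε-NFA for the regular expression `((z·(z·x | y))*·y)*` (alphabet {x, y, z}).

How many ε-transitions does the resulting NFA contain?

15

Recursing over subexpressions:
Each of the 5 symbol leaves contributes 0 ε-transitions.
  z·x — 1 ε-transition
  z·x | y — 5 ε-transitions
  z·(z·x | y) — 6 ε-transitions
  (z·(z·x | y))* — 10 ε-transitions
  (z·(z·x | y))*·y — 11 ε-transitions
  ((z·(z·x | y))*·y)* — 15 ε-transitions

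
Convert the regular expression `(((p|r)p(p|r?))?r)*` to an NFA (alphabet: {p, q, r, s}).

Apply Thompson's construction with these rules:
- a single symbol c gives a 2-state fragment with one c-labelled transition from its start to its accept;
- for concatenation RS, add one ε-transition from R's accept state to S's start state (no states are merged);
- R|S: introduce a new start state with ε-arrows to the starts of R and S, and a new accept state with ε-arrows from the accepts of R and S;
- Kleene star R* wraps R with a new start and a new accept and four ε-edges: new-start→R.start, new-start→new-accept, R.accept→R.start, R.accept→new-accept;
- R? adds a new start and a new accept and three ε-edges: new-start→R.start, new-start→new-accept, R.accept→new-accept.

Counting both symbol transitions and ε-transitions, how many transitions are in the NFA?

27

Bottom-up over the parse tree:
Each of the 6 symbol leaves contributes 1 transition (1 symbol, 0 ε).
  p|r : 6 transitions (2 symbol, 4 ε)
  r? : 4 transitions (1 symbol, 3 ε)
  p|r? : 9 transitions (2 symbol, 7 ε)
  (p|r)p(p|r?) : 18 transitions (5 symbol, 13 ε)
  ((p|r)p(p|r?))? : 21 transitions (5 symbol, 16 ε)
  ((p|r)p(p|r?))?r : 23 transitions (6 symbol, 17 ε)
  (((p|r)p(p|r?))?r)* : 27 transitions (6 symbol, 21 ε)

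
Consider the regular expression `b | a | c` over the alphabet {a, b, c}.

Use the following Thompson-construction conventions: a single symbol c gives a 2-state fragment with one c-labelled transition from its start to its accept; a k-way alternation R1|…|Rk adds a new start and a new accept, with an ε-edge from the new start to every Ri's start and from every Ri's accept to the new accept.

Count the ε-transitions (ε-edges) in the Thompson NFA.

Per subexpression:
Each of the 3 symbol leaves contributes 0 ε-transitions.
  b | a | c : 6 ε-transitions

6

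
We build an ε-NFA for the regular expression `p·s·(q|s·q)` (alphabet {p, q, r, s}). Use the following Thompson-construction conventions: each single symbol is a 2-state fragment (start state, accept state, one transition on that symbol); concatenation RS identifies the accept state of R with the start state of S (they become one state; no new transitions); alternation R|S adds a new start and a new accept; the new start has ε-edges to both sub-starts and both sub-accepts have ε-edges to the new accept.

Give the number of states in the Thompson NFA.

9

Recursing over subexpressions:
Each of the 5 symbol leaves contributes a 2-state fragment.
  s·q = 3 states
  q|s·q = 7 states
  p·s·(q|s·q) = 9 states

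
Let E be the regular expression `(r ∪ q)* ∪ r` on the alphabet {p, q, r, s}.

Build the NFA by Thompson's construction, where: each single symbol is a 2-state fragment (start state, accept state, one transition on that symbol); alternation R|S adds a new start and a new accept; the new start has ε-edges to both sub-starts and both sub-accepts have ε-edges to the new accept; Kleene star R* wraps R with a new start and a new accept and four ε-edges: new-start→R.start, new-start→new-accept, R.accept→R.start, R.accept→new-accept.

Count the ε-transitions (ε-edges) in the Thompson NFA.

12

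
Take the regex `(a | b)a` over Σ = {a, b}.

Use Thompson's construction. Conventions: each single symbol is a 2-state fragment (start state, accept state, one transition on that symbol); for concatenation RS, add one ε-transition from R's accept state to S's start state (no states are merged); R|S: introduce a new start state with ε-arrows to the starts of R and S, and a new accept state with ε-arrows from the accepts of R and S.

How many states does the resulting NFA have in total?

8

Per subexpression:
Each of the 3 symbol leaves contributes a 2-state fragment.
  a | b — 6 states
  (a | b)a — 8 states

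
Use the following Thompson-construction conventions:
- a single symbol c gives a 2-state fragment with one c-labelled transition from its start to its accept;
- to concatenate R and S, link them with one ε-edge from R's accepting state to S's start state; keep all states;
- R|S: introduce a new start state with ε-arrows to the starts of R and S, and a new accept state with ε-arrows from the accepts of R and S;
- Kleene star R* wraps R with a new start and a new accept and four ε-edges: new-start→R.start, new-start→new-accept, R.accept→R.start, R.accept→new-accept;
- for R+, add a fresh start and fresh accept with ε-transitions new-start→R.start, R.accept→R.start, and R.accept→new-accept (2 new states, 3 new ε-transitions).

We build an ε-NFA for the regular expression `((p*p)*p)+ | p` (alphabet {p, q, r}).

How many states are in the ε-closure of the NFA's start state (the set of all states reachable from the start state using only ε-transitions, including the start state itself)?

Compute the ε-closure size of each fragment's start state recursively; a symbol fragment's start has no outgoing ε-edge, so its closure is just itself (size 1).
  p* : new start has ε-edges to the inner start and to the new accept, so |ε-closure| = 2 + 1 = 3
  p*p : the left operand accepts ε, so the closure extends into the next operand (via the concat ε-link); |ε-closure| = 3 + 1 = 4
  (p*p)* : new start has ε-edges to the inner start and to the new accept, so |ε-closure| = 2 + 4 = 6
  (p*p)*p : the left operand accepts ε, so the closure extends into the next operand (via the concat ε-link); |ε-closure| = 6 + 1 = 7
  ((p*p)*p)+ : |ε-closure| = 1 + 7 = 8 (the body doesn't accept ε, so the new accept is not reached)
  ((p*p)*p)+ | p : |ε-closure| = 1 + 8 + 1 = 10 (the new accept is not ε-reachable since no branch accepts ε)

10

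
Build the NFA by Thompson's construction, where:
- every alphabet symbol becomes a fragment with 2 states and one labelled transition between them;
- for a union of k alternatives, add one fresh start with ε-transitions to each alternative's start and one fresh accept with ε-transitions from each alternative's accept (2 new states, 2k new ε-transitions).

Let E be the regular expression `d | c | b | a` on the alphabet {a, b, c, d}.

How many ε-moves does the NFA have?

Per subexpression:
Each of the 4 symbol leaves contributes 0 ε-transitions.
  d | c | b | a — 8 ε-transitions

8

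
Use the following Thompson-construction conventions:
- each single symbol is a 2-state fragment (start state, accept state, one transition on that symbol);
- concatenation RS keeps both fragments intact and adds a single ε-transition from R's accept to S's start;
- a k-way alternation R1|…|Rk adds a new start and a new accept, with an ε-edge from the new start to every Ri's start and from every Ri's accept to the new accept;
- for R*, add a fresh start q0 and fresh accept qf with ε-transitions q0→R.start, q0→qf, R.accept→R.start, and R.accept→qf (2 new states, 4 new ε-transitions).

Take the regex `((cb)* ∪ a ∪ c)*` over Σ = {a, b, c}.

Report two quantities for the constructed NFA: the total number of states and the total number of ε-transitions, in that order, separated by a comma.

Building bottom-up:
Each of the 4 symbol leaves contributes 2 states and 0 ε-transitions.
  cb — 4 states, 1 ε-transition
  (cb)* — 6 states, 5 ε-transitions
  (cb)* ∪ a ∪ c — 12 states, 11 ε-transitions
  ((cb)* ∪ a ∪ c)* — 14 states, 15 ε-transitions

14, 15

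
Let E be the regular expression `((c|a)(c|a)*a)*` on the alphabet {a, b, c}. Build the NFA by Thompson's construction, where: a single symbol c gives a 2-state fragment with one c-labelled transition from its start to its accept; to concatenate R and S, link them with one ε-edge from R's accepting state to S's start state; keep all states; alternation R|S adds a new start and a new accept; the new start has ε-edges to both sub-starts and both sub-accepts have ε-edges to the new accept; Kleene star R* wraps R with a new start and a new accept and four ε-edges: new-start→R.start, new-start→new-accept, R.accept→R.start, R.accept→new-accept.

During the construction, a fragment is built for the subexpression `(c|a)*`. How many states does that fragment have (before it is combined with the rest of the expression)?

8

Fragment for `(c|a)*`:
Each of the 2 symbol leaves contributes a 2-state fragment.
  c|a : 6 states
  (c|a)* : 8 states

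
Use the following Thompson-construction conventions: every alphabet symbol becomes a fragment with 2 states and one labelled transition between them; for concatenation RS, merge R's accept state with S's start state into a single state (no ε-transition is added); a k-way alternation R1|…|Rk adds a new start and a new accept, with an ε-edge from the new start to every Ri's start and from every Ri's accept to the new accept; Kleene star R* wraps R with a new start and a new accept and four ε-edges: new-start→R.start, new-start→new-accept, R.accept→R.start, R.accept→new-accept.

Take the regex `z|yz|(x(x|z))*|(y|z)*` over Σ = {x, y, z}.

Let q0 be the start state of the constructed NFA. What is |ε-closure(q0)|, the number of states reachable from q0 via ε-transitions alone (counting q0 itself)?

Work bottom-up. For each fragment F, track |ε-closure(F.start)| and whether F's accept lies in that closure (i.e. whether F accepts ε). A single-symbol fragment has closure size 1 and does not accept ε.
  yz — same as the first factor's closure: |closure| = 1
  x|z — |closure| = 1 + 1 + 1 = 3 (the new accept is not ε-reachable since no branch accepts ε)
  x(x|z) — |closure| equals the left operand's closure size = 1 (its accept is not ε-reachable, so the closure stops there)
  (x(x|z))* — |closure| = 1 (new start) + 1 (body) + 1 (new accept) = 3
  y|z — new start ε-reaches every alternative's start; none of them accept ε, so the new accept is not reached: |closure| = 1 + 1 + 1 = 3
  (y|z)* — new start has ε-edges to the inner start and to the new accept, so |closure| = 2 + 3 = 5
  z|yz|(x(x|z))*|(y|z)* — new start ε-reaches every alternative's start; at least one alternative accepts ε, so the union's new accept is reached too: |closure| = 1 + 1 + 1 + 3 + 5 + 1 = 12

12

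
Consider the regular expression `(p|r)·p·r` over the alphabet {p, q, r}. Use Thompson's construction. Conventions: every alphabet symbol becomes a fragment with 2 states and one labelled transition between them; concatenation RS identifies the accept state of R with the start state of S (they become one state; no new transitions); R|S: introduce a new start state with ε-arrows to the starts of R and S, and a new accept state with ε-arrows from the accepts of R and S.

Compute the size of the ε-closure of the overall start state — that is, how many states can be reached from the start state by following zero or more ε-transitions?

3

Let C(F) = |ε-closure(F.start)| within fragment F, and note whether F accepts ε. Symbol fragments have C = 1 and do not accept ε. Then:
  p|r → |ε-closure| = 1 + 1 + 1 = 3 (the new accept is not ε-reachable since no branch accepts ε)
  (p|r)·p·r → |ε-closure| equals the left operand's closure size = 3 (its accept is not ε-reachable, so the closure stops there)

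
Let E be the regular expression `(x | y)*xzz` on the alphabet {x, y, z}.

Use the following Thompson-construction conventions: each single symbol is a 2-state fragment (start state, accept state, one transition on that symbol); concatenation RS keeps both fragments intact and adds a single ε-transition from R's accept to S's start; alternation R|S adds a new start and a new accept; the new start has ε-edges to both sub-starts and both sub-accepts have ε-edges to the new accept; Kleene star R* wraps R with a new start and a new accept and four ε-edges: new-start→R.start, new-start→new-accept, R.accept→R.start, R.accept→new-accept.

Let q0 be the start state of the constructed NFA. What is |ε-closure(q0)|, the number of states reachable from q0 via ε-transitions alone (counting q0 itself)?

Compute the ε-closure size of each fragment's start state recursively; a symbol fragment's start has no outgoing ε-edge, so its closure is just itself (size 1).
  x | y : |closure| = 1 + 1 + 1 = 3 (the new accept is not ε-reachable since no branch accepts ε)
  (x | y)* : new start has ε-edges to the inner start and to the new accept, so |closure| = 2 + 3 = 5
  (x | y)*xzz : |closure| = 5 + 1 = 6 (closure spills across the concat boundary because the left factor accepts ε)

6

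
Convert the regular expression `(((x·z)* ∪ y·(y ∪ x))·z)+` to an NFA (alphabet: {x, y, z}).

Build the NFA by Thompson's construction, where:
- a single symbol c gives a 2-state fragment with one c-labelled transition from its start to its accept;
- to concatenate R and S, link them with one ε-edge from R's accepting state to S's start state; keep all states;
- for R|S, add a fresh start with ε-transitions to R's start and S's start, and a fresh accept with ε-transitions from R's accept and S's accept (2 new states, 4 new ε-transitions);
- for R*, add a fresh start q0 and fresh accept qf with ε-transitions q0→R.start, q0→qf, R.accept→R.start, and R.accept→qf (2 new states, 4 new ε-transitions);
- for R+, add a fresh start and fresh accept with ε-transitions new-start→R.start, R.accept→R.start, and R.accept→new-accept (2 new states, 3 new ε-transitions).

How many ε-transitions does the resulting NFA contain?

18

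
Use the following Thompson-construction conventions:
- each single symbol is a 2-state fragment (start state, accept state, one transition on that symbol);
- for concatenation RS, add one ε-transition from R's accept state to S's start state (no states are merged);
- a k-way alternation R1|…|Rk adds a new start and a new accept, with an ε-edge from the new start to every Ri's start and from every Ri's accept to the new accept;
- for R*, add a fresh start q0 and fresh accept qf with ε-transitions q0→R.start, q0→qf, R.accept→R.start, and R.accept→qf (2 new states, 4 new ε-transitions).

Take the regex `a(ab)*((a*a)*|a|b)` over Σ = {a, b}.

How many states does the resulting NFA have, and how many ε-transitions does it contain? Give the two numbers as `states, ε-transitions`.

22, 22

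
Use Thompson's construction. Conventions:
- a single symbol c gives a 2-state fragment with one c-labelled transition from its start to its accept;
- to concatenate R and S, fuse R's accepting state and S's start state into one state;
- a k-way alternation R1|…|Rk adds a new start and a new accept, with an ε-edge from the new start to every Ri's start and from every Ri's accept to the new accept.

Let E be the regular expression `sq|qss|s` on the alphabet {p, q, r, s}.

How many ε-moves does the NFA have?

By structural recursion:
Each of the 6 symbol leaves contributes 0 ε-transitions.
  sq — 0 ε-transitions
  qss — 0 ε-transitions
  sq|qss|s — 6 ε-transitions

6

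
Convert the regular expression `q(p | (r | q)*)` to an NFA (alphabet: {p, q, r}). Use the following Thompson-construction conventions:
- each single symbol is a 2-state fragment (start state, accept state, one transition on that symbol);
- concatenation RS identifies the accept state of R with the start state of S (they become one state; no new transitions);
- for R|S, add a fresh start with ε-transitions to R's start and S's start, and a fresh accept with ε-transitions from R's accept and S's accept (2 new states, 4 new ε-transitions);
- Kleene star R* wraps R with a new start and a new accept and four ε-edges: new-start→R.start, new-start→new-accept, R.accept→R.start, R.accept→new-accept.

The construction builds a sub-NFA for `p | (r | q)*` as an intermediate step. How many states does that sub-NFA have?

12

Fragment for `p | (r | q)*`:
Each of the 3 symbol leaves contributes a 2-state fragment.
  r | q → 6 states
  (r | q)* → 8 states
  p | (r | q)* → 12 states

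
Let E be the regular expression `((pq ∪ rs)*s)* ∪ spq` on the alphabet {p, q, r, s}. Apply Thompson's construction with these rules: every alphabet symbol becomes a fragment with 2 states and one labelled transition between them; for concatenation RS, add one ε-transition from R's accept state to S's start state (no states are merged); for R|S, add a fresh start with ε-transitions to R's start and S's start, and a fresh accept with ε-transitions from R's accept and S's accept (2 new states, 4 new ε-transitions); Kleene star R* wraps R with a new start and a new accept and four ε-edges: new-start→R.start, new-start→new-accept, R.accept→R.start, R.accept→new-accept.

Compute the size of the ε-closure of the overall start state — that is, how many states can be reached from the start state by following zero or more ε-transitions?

Work bottom-up. For each fragment F, track |ε-closure(F.start)| and whether F's accept lies in that closure (i.e. whether F accepts ε). A single-symbol fragment has closure size 1 and does not accept ε.
  pq — |closure| equals the left operand's closure size = 1 (its accept is not ε-reachable, so the closure stops there)
  rs — |closure| equals the left operand's closure size = 1 (its accept is not ε-reachable, so the closure stops there)
  pq ∪ rs — new start ε-reaches every alternative's start; none of them accept ε, so the new accept is not reached: |closure| = 1 + 1 + 1 = 3
  (pq ∪ rs)* — |closure| = 1 (new start) + 3 (body) + 1 (new accept) = 5
  (pq ∪ rs)*s — |closure| = 5 + 1 = 6 (closure spills across the concat boundary because the left factor accepts ε)
  ((pq ∪ rs)*s)* — new start has ε-edges to the inner start and to the new accept, so |closure| = 2 + 6 = 8
  spq — same as the first factor's closure: |closure| = 1
  ((pq ∪ rs)*s)* ∪ spq — new start ε-reaches every alternative's start; at least one alternative accepts ε, so the union's new accept is reached too: |closure| = 1 + 8 + 1 + 1 = 11

11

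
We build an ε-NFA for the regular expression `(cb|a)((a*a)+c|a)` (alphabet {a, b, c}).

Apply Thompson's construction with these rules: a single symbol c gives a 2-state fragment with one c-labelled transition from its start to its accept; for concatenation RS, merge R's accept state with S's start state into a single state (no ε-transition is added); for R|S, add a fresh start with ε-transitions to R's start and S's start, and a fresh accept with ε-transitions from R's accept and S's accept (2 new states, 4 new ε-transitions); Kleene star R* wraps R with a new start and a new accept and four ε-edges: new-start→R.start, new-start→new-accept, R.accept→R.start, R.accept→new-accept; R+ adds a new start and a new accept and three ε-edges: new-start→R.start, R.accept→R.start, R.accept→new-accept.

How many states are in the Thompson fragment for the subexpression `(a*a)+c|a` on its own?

12

Fragment for `(a*a)+c|a`:
Each of the 4 symbol leaves contributes a 2-state fragment.
  a* → 4 states
  a*a → 5 states
  (a*a)+ → 7 states
  (a*a)+c → 8 states
  (a*a)+c|a → 12 states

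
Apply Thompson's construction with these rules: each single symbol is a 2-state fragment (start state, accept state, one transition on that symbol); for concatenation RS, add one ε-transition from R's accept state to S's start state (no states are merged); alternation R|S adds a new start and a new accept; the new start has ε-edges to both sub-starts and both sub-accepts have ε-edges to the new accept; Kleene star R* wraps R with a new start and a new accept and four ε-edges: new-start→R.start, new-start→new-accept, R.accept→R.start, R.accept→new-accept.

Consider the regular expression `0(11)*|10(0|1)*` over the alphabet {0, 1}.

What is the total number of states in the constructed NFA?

22

Bottom-up over the parse tree:
Each of the 7 symbol leaves contributes a 2-state fragment.
  11 — 4 states
  (11)* — 6 states
  0(11)* — 8 states
  0|1 — 6 states
  (0|1)* — 8 states
  10(0|1)* — 12 states
  0(11)*|10(0|1)* — 22 states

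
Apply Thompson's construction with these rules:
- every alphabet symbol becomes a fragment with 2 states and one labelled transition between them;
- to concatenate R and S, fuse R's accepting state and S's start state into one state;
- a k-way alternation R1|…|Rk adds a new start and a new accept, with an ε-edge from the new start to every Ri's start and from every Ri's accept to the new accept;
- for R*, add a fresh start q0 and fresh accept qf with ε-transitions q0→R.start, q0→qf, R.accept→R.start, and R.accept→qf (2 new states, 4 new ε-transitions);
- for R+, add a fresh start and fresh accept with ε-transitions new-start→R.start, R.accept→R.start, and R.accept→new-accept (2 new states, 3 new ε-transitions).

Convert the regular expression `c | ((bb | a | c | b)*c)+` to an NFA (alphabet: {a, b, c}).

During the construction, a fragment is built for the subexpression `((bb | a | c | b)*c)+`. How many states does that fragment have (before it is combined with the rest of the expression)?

16

Fragment for `((bb | a | c | b)*c)+`:
Each of the 6 symbol leaves contributes a 2-state fragment.
  bb : 3 states
  bb | a | c | b : 11 states
  (bb | a | c | b)* : 13 states
  (bb | a | c | b)*c : 14 states
  ((bb | a | c | b)*c)+ : 16 states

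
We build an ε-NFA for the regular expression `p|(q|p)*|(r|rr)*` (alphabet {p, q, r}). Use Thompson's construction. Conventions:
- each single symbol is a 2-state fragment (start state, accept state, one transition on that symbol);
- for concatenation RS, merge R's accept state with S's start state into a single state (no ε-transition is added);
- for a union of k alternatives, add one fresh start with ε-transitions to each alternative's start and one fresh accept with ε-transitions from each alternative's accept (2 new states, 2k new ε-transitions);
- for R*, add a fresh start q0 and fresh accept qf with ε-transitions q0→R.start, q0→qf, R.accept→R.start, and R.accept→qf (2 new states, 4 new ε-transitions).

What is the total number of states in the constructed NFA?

21

Bottom-up over the parse tree:
Each of the 6 symbol leaves contributes a 2-state fragment.
  q|p = 6 states
  (q|p)* = 8 states
  rr = 3 states
  r|rr = 7 states
  (r|rr)* = 9 states
  p|(q|p)*|(r|rr)* = 21 states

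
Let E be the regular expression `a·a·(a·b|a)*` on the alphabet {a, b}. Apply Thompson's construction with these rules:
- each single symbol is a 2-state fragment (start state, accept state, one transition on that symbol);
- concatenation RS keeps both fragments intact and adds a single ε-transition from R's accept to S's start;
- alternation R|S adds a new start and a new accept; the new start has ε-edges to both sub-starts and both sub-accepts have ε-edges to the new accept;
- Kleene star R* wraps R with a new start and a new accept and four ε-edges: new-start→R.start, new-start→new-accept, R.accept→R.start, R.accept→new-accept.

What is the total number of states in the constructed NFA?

Building bottom-up:
Each of the 5 symbol leaves contributes a 2-state fragment.
  a·b = 4 states
  a·b|a = 8 states
  (a·b|a)* = 10 states
  a·a·(a·b|a)* = 14 states

14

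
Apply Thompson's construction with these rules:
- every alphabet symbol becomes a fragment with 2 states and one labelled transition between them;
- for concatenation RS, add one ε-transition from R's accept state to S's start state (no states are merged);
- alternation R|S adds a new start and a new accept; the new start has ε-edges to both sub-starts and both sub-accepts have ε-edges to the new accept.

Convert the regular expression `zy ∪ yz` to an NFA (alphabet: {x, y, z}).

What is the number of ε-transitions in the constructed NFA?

By structural recursion:
Each of the 4 symbol leaves contributes 0 ε-transitions.
  zy → 1 ε-transition
  yz → 1 ε-transition
  zy ∪ yz → 6 ε-transitions

6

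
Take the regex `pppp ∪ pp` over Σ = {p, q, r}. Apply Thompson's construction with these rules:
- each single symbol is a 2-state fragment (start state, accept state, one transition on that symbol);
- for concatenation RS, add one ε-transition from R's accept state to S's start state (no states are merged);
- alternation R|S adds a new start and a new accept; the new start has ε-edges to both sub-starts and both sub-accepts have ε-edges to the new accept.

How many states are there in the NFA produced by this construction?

14

Bottom-up over the parse tree:
Each of the 6 symbol leaves contributes a 2-state fragment.
  pppp : 8 states
  pp : 4 states
  pppp ∪ pp : 14 states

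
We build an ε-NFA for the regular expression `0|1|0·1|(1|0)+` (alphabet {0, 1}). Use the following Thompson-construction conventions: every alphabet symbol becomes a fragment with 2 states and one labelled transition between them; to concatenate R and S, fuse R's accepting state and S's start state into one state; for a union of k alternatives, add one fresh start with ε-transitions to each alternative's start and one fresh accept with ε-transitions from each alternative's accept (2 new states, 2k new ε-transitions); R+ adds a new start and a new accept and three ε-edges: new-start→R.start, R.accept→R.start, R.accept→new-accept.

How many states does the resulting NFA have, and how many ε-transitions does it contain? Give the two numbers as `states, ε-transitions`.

17, 15

Per subexpression:
Each of the 6 symbol leaves contributes 2 states and 0 ε-transitions.
  0·1 : 3 states, 0 ε-transitions
  1|0 : 6 states, 4 ε-transitions
  (1|0)+ : 8 states, 7 ε-transitions
  0|1|0·1|(1|0)+ : 17 states, 15 ε-transitions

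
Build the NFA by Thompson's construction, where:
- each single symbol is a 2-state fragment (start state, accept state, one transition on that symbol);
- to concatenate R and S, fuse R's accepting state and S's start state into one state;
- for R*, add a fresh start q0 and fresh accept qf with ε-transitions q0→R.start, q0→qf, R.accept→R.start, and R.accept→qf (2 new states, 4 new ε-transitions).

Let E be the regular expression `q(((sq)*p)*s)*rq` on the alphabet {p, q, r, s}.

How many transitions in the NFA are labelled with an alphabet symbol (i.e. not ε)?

7

By structural recursion:
Each of the 7 symbol leaves contributes exactly 1 symbol transition.
  sq = 2 symbol transitions
  (sq)* = 2 symbol transitions
  (sq)*p = 3 symbol transitions
  ((sq)*p)* = 3 symbol transitions
  ((sq)*p)*s = 4 symbol transitions
  (((sq)*p)*s)* = 4 symbol transitions
  q(((sq)*p)*s)*rq = 7 symbol transitions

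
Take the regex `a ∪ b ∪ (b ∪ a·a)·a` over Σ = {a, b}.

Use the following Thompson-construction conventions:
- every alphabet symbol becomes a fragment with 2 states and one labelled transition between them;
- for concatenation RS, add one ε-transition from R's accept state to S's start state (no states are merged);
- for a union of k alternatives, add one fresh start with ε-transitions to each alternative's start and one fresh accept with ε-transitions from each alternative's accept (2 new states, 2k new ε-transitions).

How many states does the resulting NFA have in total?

16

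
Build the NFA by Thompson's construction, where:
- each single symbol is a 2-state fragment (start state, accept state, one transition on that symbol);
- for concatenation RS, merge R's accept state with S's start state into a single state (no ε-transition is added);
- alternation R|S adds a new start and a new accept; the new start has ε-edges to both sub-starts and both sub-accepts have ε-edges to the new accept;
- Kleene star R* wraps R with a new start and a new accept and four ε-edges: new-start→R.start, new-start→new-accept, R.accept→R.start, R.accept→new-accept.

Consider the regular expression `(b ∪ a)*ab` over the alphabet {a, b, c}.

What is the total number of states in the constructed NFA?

10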